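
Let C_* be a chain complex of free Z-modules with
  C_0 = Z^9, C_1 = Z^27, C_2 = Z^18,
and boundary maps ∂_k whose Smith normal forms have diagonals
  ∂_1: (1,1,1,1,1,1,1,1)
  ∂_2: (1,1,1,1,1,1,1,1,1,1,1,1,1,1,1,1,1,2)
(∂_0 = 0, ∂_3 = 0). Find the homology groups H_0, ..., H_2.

H_0: b_0 = 9 − 0 − 8 = 1; torsion from ∂_1 factors > 1: none. So H_0 = Z.
H_1: b_1 = 27 − 8 − 18 = 1; torsion from ∂_2 factors > 1: [2]. So H_1 = Z ⊕ Z/2.
H_2: b_2 = 18 − 18 − 0 = 0; torsion from ∂_3 factors > 1: none. So H_2 = 0.

H_0 = Z,  H_1 = Z ⊕ Z/2,  H_2 = 0.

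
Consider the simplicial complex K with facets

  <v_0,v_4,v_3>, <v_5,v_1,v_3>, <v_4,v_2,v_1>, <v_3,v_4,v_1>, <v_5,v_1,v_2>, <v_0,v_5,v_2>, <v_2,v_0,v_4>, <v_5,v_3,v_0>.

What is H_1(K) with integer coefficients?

H_1 ≅ 0.

K has 6 vertices, 12 edges, 8 triangles.
rank ∂_1 = 5, rank ∂_2 = 7 ⇒ b_1 = 12 − 5 − 7 = 0; all invariant factors of ∂_2 are 1 so no torsion. So H_1 ≅ 0.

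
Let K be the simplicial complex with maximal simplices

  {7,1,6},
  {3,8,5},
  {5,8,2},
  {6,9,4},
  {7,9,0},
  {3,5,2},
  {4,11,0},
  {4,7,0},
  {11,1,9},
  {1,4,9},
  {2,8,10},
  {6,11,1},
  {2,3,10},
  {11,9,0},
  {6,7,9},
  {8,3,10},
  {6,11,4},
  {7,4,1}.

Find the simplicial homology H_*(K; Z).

H_0 ≅ Z^2,  H_1 ≅ Z_2,  H_2 ≅ Z.

Order the vertices as 0 < 1 < 2 < 3 < 4 < 5 < 6 < 7 < 8 < 9 < 10 < 11. Listing each simplex with vertices in this order, K has dimension 2 with simplices:

  0-simplices (12): [0], [1], [2], [3], [4], [5], [6], [7], [8], [9], [10], [11]
  1-simplices (27): (27 of them)
  2-simplices (18): (18 of them)

giving chain groups C_0 ≅ Z^12, C_1 ≅ Z^27, C_2 ≅ Z^18.

∂_1: C_1 → C_0 sends each edge [p,q] (with p < q) to q − p.
This gives a 12×27 integer matrix of rank 10; reducing to Smith normal form yields diagonal entries (1,1,1,1,1,1,1,1,1,1).

Boundary ∂_2: C_2 → C_1 maps a triangle to the signed sum of its edges. For instance
  ∂[2,3,5] = [3,5] − [2,5] + [2,3],
  ∂[0,7,9] = [7,9] − [0,9] + [0,7].
As a 27×18 matrix over Z this has rank 17, with invariant factors (1,1,1,1,1,1,1,1,1,1,1,1,1,1,1,1,2).

Reading off H_k = ker ∂_k / im ∂_{k+1}:

  H_0: rank C_0 − rank ∂_1 = 12 − 10 = 2, and the invariant factors of ∂_1 are all 1, so H_0 = Z^2.
  H_1: rank ker ∂_1 − rank ∂_2 = (27 − 10) − 17 = 0, and ∂_2 has invariant factor 2 > 1, so H_1 = Z_2.
  H_2: rank ker ∂_2 − rank ∂_3 = (18 − 17) − 0 = 1, and there is no ∂_3, so H_2 = Z.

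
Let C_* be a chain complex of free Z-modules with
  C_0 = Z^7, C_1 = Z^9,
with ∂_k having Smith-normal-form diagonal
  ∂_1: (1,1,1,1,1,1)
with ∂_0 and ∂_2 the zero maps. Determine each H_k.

H_0: b_0 = 7 − 0 − 6 = 1; torsion from ∂_1 factors > 1: none. So H_0 ≅ Z.
H_1: b_1 = 9 − 6 − 0 = 3; torsion from ∂_2 factors > 1: none. So H_1 ≅ Z^3.

H_0 ≅ Z,  H_1 ≅ Z^3.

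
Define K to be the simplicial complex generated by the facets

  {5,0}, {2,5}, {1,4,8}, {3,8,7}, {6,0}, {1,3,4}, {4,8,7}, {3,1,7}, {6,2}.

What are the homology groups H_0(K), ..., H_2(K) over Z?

We work with the vertex ordering 0 < 1 < 2 < 3 < 4 < 5 < 6 < 7 < 8. The simplices of K, each written with vertices in increasing order, are:

  0-simplices (9): [0], [1], [2], [3], [4], [5], [6], [7], [8]
  1-simplices (14): [0,5], [0,6], [1,3], [1,4], [1,7], [1,8], [2,5], [2,6], [3,4], [3,7], [3,8], [4,7], [4,8], [7,8]
  2-simplices (5): [1,3,4], [1,3,7], [1,4,8], [3,7,8], [4,7,8]

giving chain groups C_0 ≅ Z^9, C_1 ≅ Z^14, C_2 ≅ Z^5.

The boundary map ∂_1: C_1 → C_0 is given by ∂[p,q] = [q] − [p]. For instance
  ∂[3,8] = [8] − [3].
The resulting 9×14 matrix has rank 7, and its Smith normal form has invariant factors (1,1,1,1,1,1,1).

The boundary map ∂_2: C_2 → C_1 sends each 2-simplex [p,q,r] to [q,r] − [p,r] + [p,q]. For instance
  ∂[1,3,7] = [3,7] − [1,7] + [1,3],
  ∂[3,7,8] = [7,8] − [3,8] + [3,7].
This gives a 14×5 integer matrix of rank 5; reducing to Smith normal form yields diagonal entries (1,1,1,1,1).

Computing H_k = (kernel of ∂_k) / (image of ∂_{k+1}):

  H_0: rank C_0 − rank ∂_1 = 9 − 7 = 2, and the invariant factors of ∂_1 are all 1, so H_0 = Z^2.
  H_1: rank ker ∂_1 − rank ∂_2 = (14 − 7) − 5 = 2, and the invariant factors of ∂_2 are all 1, so H_1 = Z^2.
  H_2: rank ker ∂_2 − rank ∂_3 = (5 − 5) − 0 = 0, and there is no ∂_3, so H_2 = 0.

H_0 ≅ Z^2,  H_1 ≅ Z^2,  H_2 = 0.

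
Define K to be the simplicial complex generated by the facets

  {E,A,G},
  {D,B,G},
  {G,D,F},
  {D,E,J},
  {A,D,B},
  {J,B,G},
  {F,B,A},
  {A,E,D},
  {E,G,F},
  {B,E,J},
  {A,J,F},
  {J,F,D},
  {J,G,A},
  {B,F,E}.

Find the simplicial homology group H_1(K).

Order the vertices as A < B < D < E < F < G < J. Listing each simplex with vertices in this order, K has dimension 2 with simplices:

  0-simplices (7): A, B, D, E, F, G, J
  1-simplices (21): AB, AD, AE, AF, AG, AJ, BD, BE, BF, BG, BJ, DE, DF, DG, DJ, EF, EG, EJ, FG, FJ, GJ
  2-simplices (14): ABD, ABF, ADE, AEG, AFJ, AGJ, BDG, BEF, BEJ, BGJ, DEJ, DFG, DFJ, EFG

giving chain groups C_0 ≅ Z^7, C_1 ≅ Z^21, C_2 ≅ Z^14.

The boundary map ∂_1: C_1 → C_0 sends each edge [p,q] (with p < q) to q − p.
The 7×21 boundary matrix has rank 6 and Smith normal form diag(1,1,1,1,1,1).

The boundary map ∂_2: C_2 → C_1 sends each 2-simplex [p,q,r] to [q,r] − [p,r] + [p,q]. For instance
  ∂BEJ = EJ − BJ + BE,
  ∂BGJ = GJ − BJ + BG.
As a 21×14 matrix over Z this has rank 13, with invariant factors (1,1,1,1,1,1,1,1,1,1,1,1,1).

Computing H_k = (kernel of ∂_k) / (image of ∂_{k+1}):

  H_1: rank ker ∂_1 − rank ∂_2 = (21 − 6) − 13 = 2, and the invariant factors of ∂_2 are all 1, so H_1 ≅ Z^2.

H_1 ≅ Z^2.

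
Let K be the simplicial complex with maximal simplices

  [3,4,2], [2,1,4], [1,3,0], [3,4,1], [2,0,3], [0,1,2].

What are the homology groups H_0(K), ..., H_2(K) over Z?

We work with the vertex ordering 0 < 1 < 2 < 3 < 4. The simplices of K, each written with vertices in increasing order, are:

  0-simplices (5): [0], [1], [2], [3], [4]
  1-simplices (9): [0,1], [0,2], [0,3], [1,2], [1,3], [1,4], [2,3], [2,4], [3,4]
  2-simplices (6): [0,1,2], [0,1,3], [0,2,3], [1,2,4], [1,3,4], [2,3,4]

giving chain groups C_0 ≅ Z^5, C_1 ≅ Z^9, C_2 ≅ Z^6.

Boundary ∂_1: C_1 → C_0 maps an edge to its endpoints' difference, ∂[p,q] = q − p.
This gives a 5×9 integer matrix of rank 4; reducing to Smith normal form yields diagonal entries (1,1,1,1).

∂_2: C_2 → C_1 maps a triangle to the signed sum of its edges. For instance
  ∂[2,3,4] = [3,4] − [2,4] + [2,3],
  ∂[1,2,4] = [2,4] − [1,4] + [1,2].
The resulting 9×6 matrix has rank 5, and its Smith normal form has invariant factors (1,1,1,1,1).

Computing H_k = (kernel of ∂_k) / (image of ∂_{k+1}):

  H_0: rank C_0 − rank ∂_1 = 5 − 4 = 1, and the invariant factors of ∂_1 are all 1, so H_0 ≅ Z.
  H_1: rank ker ∂_1 − rank ∂_2 = (9 − 4) − 5 = 0, and the invariant factors of ∂_2 are all 1, so H_1 ≅ 0.
  H_2: rank ker ∂_2 − rank ∂_3 = (6 − 5) − 0 = 1, and there is no ∂_3, so H_2 ≅ Z.

As a check, the Euler characteristic is 5 − 9 + 6 = 2, which agrees with 1 − 0 + 1 = 2.

H_0 ≅ Z,  H_1 = 0,  H_2 ≅ Z.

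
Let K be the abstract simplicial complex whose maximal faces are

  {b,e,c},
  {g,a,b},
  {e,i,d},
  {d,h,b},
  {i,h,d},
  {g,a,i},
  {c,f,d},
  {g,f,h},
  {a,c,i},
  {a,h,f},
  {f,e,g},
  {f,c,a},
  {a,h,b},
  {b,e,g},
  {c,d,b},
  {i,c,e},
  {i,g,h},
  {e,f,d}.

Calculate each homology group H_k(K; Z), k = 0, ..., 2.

Order the vertices as a < b < c < d < e < f < g < h < i. Listing each simplex with vertices in this order, K has dimension 2 with simplices:

  0-simplices (9): a, b, c, d, e, f, g, h, i
  1-simplices (27): ab, ac, af, ag, ah, ai, bc, bd, be, bg, bh, cd, ce, cf, ci, de, df, dh, di, ef, eg, ei, fg, fh, gh, gi, hi
  2-simplices (18): abg, abh, acf, aci, afh, agi, bcd, bce, bdh, beg, cdf, cei, def, dei, dhi, efg, fgh, ghi

Hence C_0 ≅ Z^9, C_1 ≅ Z^27, C_2 ≅ Z^18.

The boundary map ∂_1: C_1 → C_0 sends each edge [p,q] (with p < q) to q − p.
The 9×27 boundary matrix has rank 8 and Smith normal form diag(1,1,1,1,1,1,1,1).

∂_2: C_2 → C_1 acts by ∂[p,q,r] = [q,r] − [p,r] + [p,q]. For instance
  ∂aci = ci − ai + ac,
  ∂beg = eg − bg + be.
The resulting 27×18 matrix has rank 18, and its Smith normal form has invariant factors (1,1,1,1,1,1,1,1,1,1,1,1,1,1,1,1,1,2).

From H_k ≅ ker(∂_k) / im(∂_{k+1}) we obtain:

  H_0: rank C_0 − rank ∂_1 = 9 − 8 = 1, and the invariant factors of ∂_1 are all 1, so H_0 = Z.
  H_1: rank ker ∂_1 − rank ∂_2 = (27 − 8) − 18 = 1, and ∂_2 has invariant factor 2 > 1, so H_1 = Z × Z/2.
  H_2: rank ker ∂_2 − rank ∂_3 = (18 − 18) − 0 = 0, and there is no ∂_3, so H_2 = 0.

H_0 = Z,  H_1 = Z × Z/2,  H_2 = 0.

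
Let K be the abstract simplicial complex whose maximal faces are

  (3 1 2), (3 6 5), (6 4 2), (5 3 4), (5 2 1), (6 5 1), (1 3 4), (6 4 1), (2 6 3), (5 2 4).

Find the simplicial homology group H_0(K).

H_0 = Z.

Fix the vertex order 1 < 2 < 3 < 4 < 5 < 6 and write every simplex with vertices in increasing order. Then dim K = 2 and the simplices of K are:

  0-simplices (6): [1], [2], [3], [4], [5], [6]
  1-simplices (15): [1,2], [1,3], [1,4], [1,5], [1,6], [2,3], [2,4], [2,5], [2,6], [3,4], [3,5], [3,6], [4,5], [4,6], [5,6]
  2-simplices (10): [1,2,3], [1,2,5], [1,3,4], [1,4,6], [1,5,6], [2,3,6], [2,4,5], [2,4,6], [3,4,5], [3,5,6]

Hence C_0 ≅ Z^6, C_1 ≅ Z^15, C_2 ≅ Z^10.

The boundary map ∂_1: C_1 → C_0 is given by ∂[p,q] = [q] − [p]. For instance
  ∂[1,6] = [6] − [1].
This gives a 6×15 integer matrix of rank 5; reducing to Smith normal form yields diagonal entries (1,1,1,1,1).

The boundary map ∂_2: C_2 → C_1 maps a triangle to the signed sum of its edges. For instance
  ∂[2,4,6] = [4,6] − [2,6] + [2,4],
  ∂[1,2,3] = [2,3] − [1,3] + [1,2].
The 15×10 boundary matrix has rank 10 and Smith normal form diag(1,1,1,1,1,1,1,1,1,2).

Now H_k = ker ∂_k / im ∂_{k+1}, so:

  H_0: rank C_0 − rank ∂_1 = 6 − 5 = 1, and the invariant factors of ∂_1 are all 1, so H_0 ≅ Z.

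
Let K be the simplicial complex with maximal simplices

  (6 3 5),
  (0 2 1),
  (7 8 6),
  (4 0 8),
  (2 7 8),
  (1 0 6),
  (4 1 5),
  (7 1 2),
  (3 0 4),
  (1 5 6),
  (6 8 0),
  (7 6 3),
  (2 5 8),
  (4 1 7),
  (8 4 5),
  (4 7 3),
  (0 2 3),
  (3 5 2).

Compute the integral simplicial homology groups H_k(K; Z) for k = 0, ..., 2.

Order the vertices as 0 < 1 < 2 < 3 < 4 < 5 < 6 < 7 < 8. Listing each simplex with vertices in this order, K has dimension 2 with simplices:

  0-simplices (9): [0], [1], [2], [3], [4], [5], [6], [7], [8]
  1-simplices (27): (27 of them)
  2-simplices (18): [0,1,2], [0,1,6], [0,2,3], [0,3,4], [0,4,8], [0,6,8], [1,2,7], [1,4,5], [1,4,7], [1,5,6], [2,3,5], [2,5,8], [2,7,8], [3,4,7], [3,5,6], [3,6,7], [4,5,8], [6,7,8]

Hence C_0 ≅ Z^9, C_1 ≅ Z^27, C_2 ≅ Z^18.

Boundary ∂_1: C_1 → C_0 maps an edge to its endpoints' difference, ∂[p,q] = q − p. For instance
  ∂[3,5] = [5] − [3].
The 9×27 boundary matrix has rank 8 and Smith normal form diag(1,1,1,1,1,1,1,1).

∂_2: C_2 → C_1 sends each 2-simplex [p,q,r] to [q,r] − [p,r] + [p,q]. For instance
  ∂[6,7,8] = [7,8] − [6,8] + [6,7],
  ∂[0,1,6] = [1,6] − [0,6] + [0,1].
As a 27×18 matrix over Z this has rank 17, with invariant factors (1,1,1,1,1,1,1,1,1,1,1,1,1,1,1,1,1).

Computing H_k = (kernel of ∂_k) / (image of ∂_{k+1}):

  H_0: rank C_0 − rank ∂_1 = 9 − 8 = 1, and the invariant factors of ∂_1 are all 1, so H_0 = Z.
  H_1: rank ker ∂_1 − rank ∂_2 = (27 − 8) − 17 = 2, and the invariant factors of ∂_2 are all 1, so H_1 = Z^2.
  H_2: rank ker ∂_2 − rank ∂_3 = (18 − 17) − 0 = 1, and there is no ∂_3, so H_2 = Z.

H_0 = Z,  H_1 = Z^2,  H_2 = Z.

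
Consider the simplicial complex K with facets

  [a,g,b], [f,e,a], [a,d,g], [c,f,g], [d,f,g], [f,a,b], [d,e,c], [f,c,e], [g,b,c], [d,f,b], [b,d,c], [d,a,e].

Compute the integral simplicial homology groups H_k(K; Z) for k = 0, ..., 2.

H_0 = Z,  H_1 = Z/2,  H_2 = 0.

K has 7 vertices, 18 edges, 12 triangles.
rank ∂_0 = 0, rank ∂_1 = 6 ⇒ b_0 = 7 − 0 − 6 = 1; all invariant factors of ∂_1 are 1 so no torsion. So H_0 = Z.
rank ∂_1 = 6, rank ∂_2 = 12 ⇒ b_1 = 18 − 6 − 12 = 0; ∂_2 has invariant factor(s) [2] giving torsion. So H_1 = Z/2.
rank ∂_2 = 12, rank ∂_3 = 0 ⇒ b_2 = 12 − 12 − 0 = 0. So H_2 = 0.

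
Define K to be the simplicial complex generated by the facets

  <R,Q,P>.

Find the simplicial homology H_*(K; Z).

H_0 = Z,  H_1 = 0,  H_2 = 0.

Order the vertices as P < Q < R. Listing each simplex with vertices in this order, K has dimension 2 with simplices:

  0-simplices (3): P, Q, R
  1-simplices (3): PQ, PR, QR
  2-simplices (1): PQR

Hence C_0 ≅ Z^3, C_1 ≅ Z^3, C_2 ≅ Z^1.

Boundary ∂_1: C_1 → C_0 sends each edge [p,q] (with p < q) to q − p. For instance
  ∂PQ = Q − P.
As a 3×3 matrix over Z this has rank 2, with invariant factors (1,1).

The boundary map ∂_2: C_2 → C_1 maps a triangle to the signed sum of its edges. For instance
  ∂PQR = QR − PR + PQ.
The 3×1 boundary matrix has rank 1 and Smith normal form diag(1).

Now H_k = ker ∂_k / im ∂_{k+1}, so:

  H_0: rank C_0 − rank ∂_1 = 3 − 2 = 1, and the invariant factors of ∂_1 are all 1, so H_0 = Z.
  H_1: rank ker ∂_1 − rank ∂_2 = (3 − 2) − 1 = 0, and the invariant factors of ∂_2 are all 1, so H_1 = 0.
  H_2: rank ker ∂_2 − rank ∂_3 = (1 − 1) − 0 = 0, and there is no ∂_3, so H_2 = 0.

As a check, the Euler characteristic is 3 − 3 + 1 = 1, which agrees with 1 − 0 + 0 = 1.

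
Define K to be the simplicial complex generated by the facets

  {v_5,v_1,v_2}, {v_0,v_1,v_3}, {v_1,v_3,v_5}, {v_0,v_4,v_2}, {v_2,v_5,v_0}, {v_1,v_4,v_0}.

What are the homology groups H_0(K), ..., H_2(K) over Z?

H_0 ≅ Z,  H_1 ≅ Z,  H_2 = 0.

We work with the vertex ordering v_0 < v_1 < v_2 < v_3 < v_4 < v_5. The simplices of K, each written with vertices in increasing order, are:

  0-simplices (6): [v_0], [v_1], [v_2], [v_3], [v_4], [v_5]
  1-simplices (12): [v_0,v_1], [v_0,v_2], [v_0,v_3], [v_0,v_4], [v_0,v_5], [v_1,v_2], [v_1,v_3], [v_1,v_4], [v_1,v_5], [v_2,v_4], [v_2,v_5], [v_3,v_5]
  2-simplices (6): [v_0,v_1,v_3], [v_0,v_1,v_4], [v_0,v_2,v_4], [v_0,v_2,v_5], [v_1,v_2,v_5], [v_1,v_3,v_5]

giving chain groups C_0 ≅ Z^6, C_1 ≅ Z^12, C_2 ≅ Z^6.

∂_1: C_1 → C_0 sends each edge [p,q] (with p < q) to q − p.
This gives a 6×12 integer matrix of rank 5; reducing to Smith normal form yields diagonal entries (1,1,1,1,1).

∂_2: C_2 → C_1 sends each 2-simplex [p,q,r] to [q,r] − [p,r] + [p,q]. For instance
  ∂[v_1,v_2,v_5] = [v_2,v_5] − [v_1,v_5] + [v_1,v_2],
  ∂[v_0,v_2,v_5] = [v_2,v_5] − [v_0,v_5] + [v_0,v_2].
The resulting 12×6 matrix has rank 6, and its Smith normal form has invariant factors (1,1,1,1,1,1).

Reading off H_k = ker ∂_k / im ∂_{k+1}:

  H_0: rank C_0 − rank ∂_1 = 6 − 5 = 1, and the invariant factors of ∂_1 are all 1, so H_0 = Z.
  H_1: rank ker ∂_1 − rank ∂_2 = (12 − 5) − 6 = 1, and the invariant factors of ∂_2 are all 1, so H_1 = Z.
  H_2: rank ker ∂_2 − rank ∂_3 = (6 − 6) − 0 = 0, and there is no ∂_3, so H_2 = 0.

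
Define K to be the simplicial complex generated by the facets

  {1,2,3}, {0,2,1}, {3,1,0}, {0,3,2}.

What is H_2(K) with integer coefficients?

H_2 = Z.

Take the total order 0 < 1 < 2 < 3 on the vertex set. Then K (dimension 2) consists of the simplices:

  0-simplices (4): [0], [1], [2], [3]
  1-simplices (6): [0,1], [0,2], [0,3], [1,2], [1,3], [2,3]
  2-simplices (4): [0,1,2], [0,1,3], [0,2,3], [1,2,3]

so the chain groups are C_0 ≅ Z^4, C_1 ≅ Z^6, C_2 ≅ Z^4.

The boundary map ∂_1: C_1 → C_0 maps an edge to its endpoints' difference, ∂[p,q] = q − p. For instance
  ∂[0,2] = [2] − [0].
This gives a 4×6 integer matrix of rank 3; reducing to Smith normal form yields diagonal entries (1,1,1).

Boundary ∂_2: C_2 → C_1 sends each 2-simplex [p,q,r] to [q,r] − [p,r] + [p,q]. For instance
  ∂[1,2,3] = [2,3] − [1,3] + [1,2],
  ∂[0,1,3] = [1,3] − [0,3] + [0,1].
This gives a 6×4 integer matrix of rank 3; reducing to Smith normal form yields diagonal entries (1,1,1).

Computing H_k = (kernel of ∂_k) / (image of ∂_{k+1}):

  H_2: rank ker ∂_2 − rank ∂_3 = (4 − 3) − 0 = 1, and there is no ∂_3, so H_2 = Z.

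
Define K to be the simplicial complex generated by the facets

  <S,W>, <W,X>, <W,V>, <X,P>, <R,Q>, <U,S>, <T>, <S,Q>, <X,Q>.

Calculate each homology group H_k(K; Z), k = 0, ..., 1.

K has 9 vertices, 8 edges.
rank ∂_0 = 0, rank ∂_1 = 7 ⇒ b_0 = 9 − 0 − 7 = 2; all invariant factors of ∂_1 are 1 so no torsion. So H_0 = Z^2.
rank ∂_1 = 7, rank ∂_2 = 0 ⇒ b_1 = 8 − 7 − 0 = 1. So H_1 = Z.

H_0 = Z^2,  H_1 = Z.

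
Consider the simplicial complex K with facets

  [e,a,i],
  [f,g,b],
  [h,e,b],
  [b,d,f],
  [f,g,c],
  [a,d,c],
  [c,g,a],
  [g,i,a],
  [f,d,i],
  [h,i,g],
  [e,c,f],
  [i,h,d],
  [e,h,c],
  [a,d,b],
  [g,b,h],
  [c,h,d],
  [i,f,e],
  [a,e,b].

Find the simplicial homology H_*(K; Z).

K has 9 vertices, 27 edges, 18 triangles.
rank ∂_0 = 0, rank ∂_1 = 8 ⇒ b_0 = 9 − 0 − 8 = 1; all invariant factors of ∂_1 are 1 so no torsion. So H_0 ≅ Z.
rank ∂_1 = 8, rank ∂_2 = 17 ⇒ b_1 = 27 − 8 − 17 = 2; all invariant factors of ∂_2 are 1 so no torsion. So H_1 ≅ Z^2.
rank ∂_2 = 17, rank ∂_3 = 0 ⇒ b_2 = 18 − 17 − 0 = 1. So H_2 ≅ Z.

H_0 ≅ Z,  H_1 ≅ Z^2,  H_2 ≅ Z.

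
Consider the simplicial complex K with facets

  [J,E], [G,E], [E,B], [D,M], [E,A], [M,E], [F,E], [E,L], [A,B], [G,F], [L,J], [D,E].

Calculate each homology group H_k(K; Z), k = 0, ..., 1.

H_0 = Z,  H_1 = Z^4.

Order the vertices as A < B < D < E < F < G < J < L < M. Listing each simplex with vertices in this order, K has dimension 1 with simplices:

  0-simplices (9): A, B, D, E, F, G, J, L, M
  1-simplices (12): AB, AE, BE, DE, DM, EF, EG, EJ, EL, EM, FG, JL

giving chain groups C_0 ≅ Z^9, C_1 ≅ Z^12.

∂_1: C_1 → C_0 maps an edge to its endpoints' difference, ∂[p,q] = q − p. For instance
  ∂EG = G − E.
This gives a 9×12 integer matrix of rank 8; reducing to Smith normal form yields diagonal entries (1,1,1,1,1,1,1,1).

From H_k ≅ ker(∂_k) / im(∂_{k+1}) we obtain:

  H_0: rank C_0 − rank ∂_1 = 9 − 8 = 1, and the invariant factors of ∂_1 are all 1, so H_0 ≅ Z.
  H_1: rank ker ∂_1 − rank ∂_2 = (12 − 8) − 0 = 4, and there is no ∂_2, so H_1 ≅ Z^4.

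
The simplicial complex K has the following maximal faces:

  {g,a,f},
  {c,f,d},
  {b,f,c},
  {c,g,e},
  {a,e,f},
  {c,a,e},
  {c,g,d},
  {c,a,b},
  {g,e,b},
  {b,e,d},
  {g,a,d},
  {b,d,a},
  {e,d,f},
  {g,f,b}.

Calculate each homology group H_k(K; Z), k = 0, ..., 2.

H_0 ≅ Z,  H_1 ≅ Z^2,  H_2 ≅ Z.

Take the total order a < b < c < d < e < f < g on the vertex set. Then K (dimension 2) consists of the simplices:

  0-simplices (7): a, b, c, d, e, f, g
  1-simplices (21): ab, ac, ad, ae, af, ag, bc, bd, be, bf, bg, cd, ce, cf, cg, de, df, dg, ef, eg, fg
  2-simplices (14): abc, abd, ace, adg, aef, afg, bcf, bde, beg, bfg, cdf, cdg, ceg, def

Hence C_0 ≅ Z^7, C_1 ≅ Z^21, C_2 ≅ Z^14.

∂_1: C_1 → C_0 sends each edge [p,q] (with p < q) to q − p. For instance
  ∂df = f − d.
This gives a 7×21 integer matrix of rank 6; reducing to Smith normal form yields diagonal entries (1,1,1,1,1,1).

The boundary map ∂_2: C_2 → C_1 maps a triangle to the signed sum of its edges. For instance
  ∂abc = bc − ac + ab,
  ∂ace = ce − ae + ac.
As a 21×14 matrix over Z this has rank 13, with invariant factors (1,1,1,1,1,1,1,1,1,1,1,1,1).

Now H_k = ker ∂_k / im ∂_{k+1}, so:

  H_0: rank C_0 − rank ∂_1 = 7 − 6 = 1, and the invariant factors of ∂_1 are all 1, so H_0 ≅ Z.
  H_1: rank ker ∂_1 − rank ∂_2 = (21 − 6) − 13 = 2, and the invariant factors of ∂_2 are all 1, so H_1 ≅ Z^2.
  H_2: rank ker ∂_2 − rank ∂_3 = (14 − 13) − 0 = 1, and there is no ∂_3, so H_2 ≅ Z.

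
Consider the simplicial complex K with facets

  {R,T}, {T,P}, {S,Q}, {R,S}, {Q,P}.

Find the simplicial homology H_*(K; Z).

Order the vertices as P < Q < R < S < T. Listing each simplex with vertices in this order, K has dimension 1 with simplices:

  0-simplices (5): P, Q, R, S, T
  1-simplices (5): PQ, PT, QS, RS, RT

Hence C_0 ≅ Z^5, C_1 ≅ Z^5.

Boundary ∂_1: C_1 → C_0 is given by ∂[p,q] = [q] − [p].
As a 5×5 matrix over Z this has rank 4, with invariant factors (1,1,1,1).

From H_k ≅ ker(∂_k) / im(∂_{k+1}) we obtain:

  H_0: rank C_0 − rank ∂_1 = 5 − 4 = 1, and the invariant factors of ∂_1 are all 1, so H_0 = Z.
  H_1: rank ker ∂_1 − rank ∂_2 = (5 − 4) − 0 = 1, and there is no ∂_2, so H_1 = Z.

As a check, the Euler characteristic is 5 − 5 = 0, which agrees with 1 − 1 = 0.

H_0 = Z,  H_1 = Z.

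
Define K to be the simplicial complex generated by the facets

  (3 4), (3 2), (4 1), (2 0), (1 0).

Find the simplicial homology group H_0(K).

H_0 = Z.

We work with the vertex ordering 0 < 1 < 2 < 3 < 4. The simplices of K, each written with vertices in increasing order, are:

  0-simplices (5): [0], [1], [2], [3], [4]
  1-simplices (5): [0,1], [0,2], [1,4], [2,3], [3,4]

giving chain groups C_0 ≅ Z^5, C_1 ≅ Z^5.

Boundary ∂_1: C_1 → C_0 maps an edge to its endpoints' difference, ∂[p,q] = q − p.
The resulting 5×5 matrix has rank 4, and its Smith normal form has invariant factors (1,1,1,1).

Computing H_k = (kernel of ∂_k) / (image of ∂_{k+1}):

  H_0: rank C_0 − rank ∂_1 = 5 − 4 = 1, and the invariant factors of ∂_1 are all 1, so H_0 = Z.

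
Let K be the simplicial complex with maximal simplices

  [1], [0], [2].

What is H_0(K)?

We work with the vertex ordering 0 < 1 < 2. The simplices of K, each written with vertices in increasing order, are:

  0-simplices (3): [0], [1], [2]

Hence C_0 ≅ Z^3.

Reading off H_k = ker ∂_k / im ∂_{k+1}:

  H_0: rank C_0 − rank ∂_1 = 3 − 0 = 3, and there is no ∂_1, so H_0 ≅ Z^3.

H_0 = Z^3.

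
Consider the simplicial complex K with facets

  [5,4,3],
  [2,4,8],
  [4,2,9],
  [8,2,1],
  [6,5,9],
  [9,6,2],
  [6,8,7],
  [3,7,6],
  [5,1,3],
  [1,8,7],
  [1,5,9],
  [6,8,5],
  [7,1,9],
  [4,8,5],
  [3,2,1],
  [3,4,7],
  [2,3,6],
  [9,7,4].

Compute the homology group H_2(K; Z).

H_2 = Z.

Fix the vertex order 1 < 2 < 3 < 4 < 5 < 6 < 7 < 8 < 9 and write every simplex with vertices in increasing order. Then dim K = 2 and the simplices of K are:

  0-simplices (9): [1], [2], [3], [4], [5], [6], [7], [8], [9]
  1-simplices (27): (27 of them)
  2-simplices (18): [1,2,3], [1,2,8], [1,3,5], [1,5,9], [1,7,8], [1,7,9], [2,3,6], [2,4,8], [2,4,9], [2,6,9], [3,4,5], [3,4,7], [3,6,7], [4,5,8], [4,7,9], [5,6,8], [5,6,9], [6,7,8]

Hence C_0 ≅ Z^9, C_1 ≅ Z^27, C_2 ≅ Z^18.

Boundary ∂_1: C_1 → C_0 sends each edge [p,q] (with p < q) to q − p. For instance
  ∂[2,9] = [9] − [2].
This gives a 9×27 integer matrix of rank 8; reducing to Smith normal form yields diagonal entries (1,1,1,1,1,1,1,1).

∂_2: C_2 → C_1 sends each 2-simplex [p,q,r] to [q,r] − [p,r] + [p,q]. For instance
  ∂[5,6,8] = [6,8] − [5,8] + [5,6],
  ∂[1,2,3] = [2,3] − [1,3] + [1,2].
As a 27×18 matrix over Z this has rank 17, with invariant factors (1,1,1,1,1,1,1,1,1,1,1,1,1,1,1,1,1).

From H_k ≅ ker(∂_k) / im(∂_{k+1}) we obtain:

  H_2: rank ker ∂_2 − rank ∂_3 = (18 − 17) − 0 = 1, and there is no ∂_3, so H_2 = Z.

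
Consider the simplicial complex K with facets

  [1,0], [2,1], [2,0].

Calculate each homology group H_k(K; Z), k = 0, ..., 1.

Order the vertices as 0 < 1 < 2. Listing each simplex with vertices in this order, K has dimension 1 with simplices:

  0-simplices (3): [0], [1], [2]
  1-simplices (3): [0,1], [0,2], [1,2]

giving chain groups C_0 ≅ Z^3, C_1 ≅ Z^3.

The boundary map ∂_1: C_1 → C_0 maps an edge to its endpoints' difference, ∂[p,q] = q − p. For instance
  ∂[1,2] = [2] − [1].
The resulting 3×3 matrix has rank 2, and its Smith normal form has invariant factors (1,1).

From H_k ≅ ker(∂_k) / im(∂_{k+1}) we obtain:

  H_0: rank C_0 − rank ∂_1 = 3 − 2 = 1, and the invariant factors of ∂_1 are all 1, so H_0 = Z.
  H_1: rank ker ∂_1 − rank ∂_2 = (3 − 2) − 0 = 1, and there is no ∂_2, so H_1 = Z.

As a check, the Euler characteristic is 3 − 3 = 0, which agrees with 1 − 1 = 0.
(K is a triangulation of the circle S^1.)

H_0 = Z,  H_1 = Z.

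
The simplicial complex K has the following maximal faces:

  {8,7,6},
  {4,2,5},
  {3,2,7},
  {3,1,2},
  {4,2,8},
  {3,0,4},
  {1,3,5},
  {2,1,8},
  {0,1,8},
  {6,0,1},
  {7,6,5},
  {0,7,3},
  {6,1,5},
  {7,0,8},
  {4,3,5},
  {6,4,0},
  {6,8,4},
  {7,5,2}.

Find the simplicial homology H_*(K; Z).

Order the vertices as 0 < 1 < 2 < 3 < 4 < 5 < 6 < 7 < 8. Listing each simplex with vertices in this order, K has dimension 2 with simplices:

  0-simplices (9): [0], [1], [2], [3], [4], [5], [6], [7], [8]
  1-simplices (27): (27 of them)
  2-simplices (18): [0,1,6], [0,1,8], [0,3,4], [0,3,7], [0,4,6], [0,7,8], [1,2,3], [1,2,8], [1,3,5], [1,5,6], [2,3,7], [2,4,5], [2,4,8], [2,5,7], [3,4,5], [4,6,8], [5,6,7], [6,7,8]

so the chain groups are C_0 ≅ Z^9, C_1 ≅ Z^27, C_2 ≅ Z^18.

The boundary map ∂_1: C_1 → C_0 is given by ∂[p,q] = [q] − [p]. For instance
  ∂[2,7] = [7] − [2].
As a 9×27 matrix over Z this has rank 8, with invariant factors (1,1,1,1,1,1,1,1).

∂_2: C_2 → C_1 sends each 2-simplex [p,q,r] to [q,r] − [p,r] + [p,q]. For instance
  ∂[6,7,8] = [7,8] − [6,8] + [6,7],
  ∂[2,4,5] = [4,5] − [2,5] + [2,4].
The 27×18 boundary matrix has rank 18 and Smith normal form diag(1,1,1,1,1,1,1,1,1,1,1,1,1,1,1,1,1,2).

Now H_k = ker ∂_k / im ∂_{k+1}, so:

  H_0: rank C_0 − rank ∂_1 = 9 − 8 = 1, and the invariant factors of ∂_1 are all 1, so H_0 ≅ Z.
  H_1: rank ker ∂_1 − rank ∂_2 = (27 − 8) − 18 = 1, and ∂_2 has invariant factor 2 > 1, so H_1 ≅ Z ⊕ Z_2.
  H_2: rank ker ∂_2 − rank ∂_3 = (18 − 18) − 0 = 0, and there is no ∂_3, so H_2 ≅ 0.

(K is a triangulation of the Klein bottle.)

H_0 ≅ Z,  H_1 ≅ Z ⊕ Z_2,  H_2 = 0.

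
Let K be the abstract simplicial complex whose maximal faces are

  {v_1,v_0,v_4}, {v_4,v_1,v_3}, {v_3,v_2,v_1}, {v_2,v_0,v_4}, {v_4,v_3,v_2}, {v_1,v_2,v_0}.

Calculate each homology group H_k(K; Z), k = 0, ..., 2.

Fix the vertex order v_0 < v_1 < v_2 < v_3 < v_4 and write every simplex with vertices in increasing order. Then dim K = 2 and the simplices of K are:

  0-simplices (5): [v_0], [v_1], [v_2], [v_3], [v_4]
  1-simplices (9): [v_0,v_1], [v_0,v_2], [v_0,v_4], [v_1,v_2], [v_1,v_3], [v_1,v_4], [v_2,v_3], [v_2,v_4], [v_3,v_4]
  2-simplices (6): [v_0,v_1,v_2], [v_0,v_1,v_4], [v_0,v_2,v_4], [v_1,v_2,v_3], [v_1,v_3,v_4], [v_2,v_3,v_4]

Hence C_0 ≅ Z^5, C_1 ≅ Z^9, C_2 ≅ Z^6.

∂_1: C_1 → C_0 maps an edge to its endpoints' difference, ∂[p,q] = q − p. For instance
  ∂[v_1,v_3] = [v_3] − [v_1].
The 5×9 boundary matrix has rank 4 and Smith normal form diag(1,1,1,1).

The boundary map ∂_2: C_2 → C_1 sends each 2-simplex [p,q,r] to [q,r] − [p,r] + [p,q]. For instance
  ∂[v_0,v_2,v_4] = [v_2,v_4] − [v_0,v_4] + [v_0,v_2],
  ∂[v_1,v_2,v_3] = [v_2,v_3] − [v_1,v_3] + [v_1,v_2].
The 9×6 boundary matrix has rank 5 and Smith normal form diag(1,1,1,1,1).

Reading off H_k = ker ∂_k / im ∂_{k+1}:

  H_0: rank C_0 − rank ∂_1 = 5 − 4 = 1, and the invariant factors of ∂_1 are all 1, so H_0 ≅ Z.
  H_1: rank ker ∂_1 − rank ∂_2 = (9 − 4) − 5 = 0, and the invariant factors of ∂_2 are all 1, so H_1 ≅ 0.
  H_2: rank ker ∂_2 − rank ∂_3 = (6 − 5) − 0 = 1, and there is no ∂_3, so H_2 ≅ Z.

H_0 = Z,  H_1 = 0,  H_2 = Z.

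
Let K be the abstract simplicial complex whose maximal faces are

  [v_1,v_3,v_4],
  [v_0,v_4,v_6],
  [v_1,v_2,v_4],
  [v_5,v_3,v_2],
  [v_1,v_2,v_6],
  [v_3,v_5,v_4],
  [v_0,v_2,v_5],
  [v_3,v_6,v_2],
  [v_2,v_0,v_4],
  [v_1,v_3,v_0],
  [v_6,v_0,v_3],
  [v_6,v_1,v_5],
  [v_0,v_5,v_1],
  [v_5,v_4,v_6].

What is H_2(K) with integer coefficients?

We work with the vertex ordering v_0 < v_1 < v_2 < v_3 < v_4 < v_5 < v_6. The simplices of K, each written with vertices in increasing order, are:

  0-simplices (7): [v_0], [v_1], [v_2], [v_3], [v_4], [v_5], [v_6]
  1-simplices (21): (21 of them)
  2-simplices (14): (14 of them)

giving chain groups C_0 ≅ Z^7, C_1 ≅ Z^21, C_2 ≅ Z^14.

∂_1: C_1 → C_0 is given by ∂[p,q] = [q] − [p]. For instance
  ∂[v_1,v_3] = [v_3] − [v_1].
This gives a 7×21 integer matrix of rank 6; reducing to Smith normal form yields diagonal entries (1,1,1,1,1,1).

The boundary map ∂_2: C_2 → C_1 acts by ∂[p,q,r] = [q,r] − [p,r] + [p,q]. For instance
  ∂[v_1,v_5,v_6] = [v_5,v_6] − [v_1,v_6] + [v_1,v_5],
  ∂[v_4,v_5,v_6] = [v_5,v_6] − [v_4,v_6] + [v_4,v_5].
The 21×14 boundary matrix has rank 13 and Smith normal form diag(1,1,1,1,1,1,1,1,1,1,1,1,1).

Reading off H_k = ker ∂_k / im ∂_{k+1}:

  H_2: rank ker ∂_2 − rank ∂_3 = (14 − 13) − 0 = 1, and there is no ∂_3, so H_2 = Z.

(K is a triangulation of the torus T^2.)

H_2 = Z.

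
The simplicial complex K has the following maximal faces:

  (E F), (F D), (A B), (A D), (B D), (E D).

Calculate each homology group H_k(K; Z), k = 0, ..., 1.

Take the total order A < B < D < E < F on the vertex set. Then K (dimension 1) consists of the simplices:

  0-simplices (5): A, B, D, E, F
  1-simplices (6): AB, AD, BD, DE, DF, EF

Hence C_0 ≅ Z^5, C_1 ≅ Z^6.

∂_1: C_1 → C_0 is given by ∂[p,q] = [q] − [p].
The 5×6 boundary matrix has rank 4 and Smith normal form diag(1,1,1,1).

Reading off H_k = ker ∂_k / im ∂_{k+1}:

  H_0: rank C_0 − rank ∂_1 = 5 − 4 = 1, and the invariant factors of ∂_1 are all 1, so H_0 = Z.
  H_1: rank ker ∂_1 − rank ∂_2 = (6 − 4) − 0 = 2, and there is no ∂_2, so H_1 = Z^2.

(K is a triangulation of a wedge of 2 circles.)

H_0 ≅ Z,  H_1 ≅ Z^2.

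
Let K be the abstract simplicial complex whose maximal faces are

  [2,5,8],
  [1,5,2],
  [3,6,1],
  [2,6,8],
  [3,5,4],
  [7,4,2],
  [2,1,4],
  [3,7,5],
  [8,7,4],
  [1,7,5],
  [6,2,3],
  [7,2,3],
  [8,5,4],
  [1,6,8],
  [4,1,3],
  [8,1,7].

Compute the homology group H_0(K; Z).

Fix the vertex order 1 < 2 < 3 < 4 < 5 < 6 < 7 < 8 and write every simplex with vertices in increasing order. Then dim K = 2 and the simplices of K are:

  0-simplices (8): [1], [2], [3], [4], [5], [6], [7], [8]
  1-simplices (24): (24 of them)
  2-simplices (16): [1,2,4], [1,2,5], [1,3,4], [1,3,6], [1,5,7], [1,6,8], [1,7,8], [2,3,6], [2,3,7], [2,4,7], [2,5,8], [2,6,8], [3,4,5], [3,5,7], [4,5,8], [4,7,8]

so the chain groups are C_0 ≅ Z^8, C_1 ≅ Z^24, C_2 ≅ Z^16.

The boundary map ∂_1: C_1 → C_0 sends each edge [p,q] (with p < q) to q − p. For instance
  ∂[3,7] = [7] − [3].
As a 8×24 matrix over Z this has rank 7, with invariant factors (1,1,1,1,1,1,1).

Boundary ∂_2: C_2 → C_1 sends each 2-simplex [p,q,r] to [q,r] − [p,r] + [p,q]. For instance
  ∂[3,4,5] = [4,5] − [3,5] + [3,4],
  ∂[1,2,4] = [2,4] − [1,4] + [1,2].
The resulting 24×16 matrix has rank 15, and its Smith normal form has invariant factors (1,1,1,1,1,1,1,1,1,1,1,1,1,1,1).

Computing H_k = (kernel of ∂_k) / (image of ∂_{k+1}):

  H_0: rank C_0 − rank ∂_1 = 8 − 7 = 1, and the invariant factors of ∂_1 are all 1, so H_0 = Z.

(K is a triangulation of the torus T^2.)

H_0 ≅ Z.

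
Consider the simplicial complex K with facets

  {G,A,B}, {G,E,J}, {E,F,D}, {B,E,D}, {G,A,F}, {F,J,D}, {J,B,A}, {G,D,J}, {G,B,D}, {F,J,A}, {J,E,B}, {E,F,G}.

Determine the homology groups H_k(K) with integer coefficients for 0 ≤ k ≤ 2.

H_0 = Z,  H_1 = Z_2,  H_2 = 0.

Take the total order A < B < D < E < F < G < J on the vertex set. Then K (dimension 2) consists of the simplices:

  0-simplices (7): A, B, D, E, F, G, J
  1-simplices (18): AB, AF, AG, AJ, BD, BE, BG, BJ, DE, DF, DG, DJ, EF, EG, EJ, FG, FJ, GJ
  2-simplices (12): ABG, ABJ, AFG, AFJ, BDE, BDG, BEJ, DEF, DFJ, DGJ, EFG, EGJ

giving chain groups C_0 ≅ Z^7, C_1 ≅ Z^18, C_2 ≅ Z^12.

The boundary map ∂_1: C_1 → C_0 is given by ∂[p,q] = [q] − [p].
As a 7×18 matrix over Z this has rank 6, with invariant factors (1,1,1,1,1,1).

∂_2: C_2 → C_1 maps a triangle to the signed sum of its edges. For instance
  ∂AFG = FG − AG + AF,
  ∂AFJ = FJ − AJ + AF.
This gives a 18×12 integer matrix of rank 12; reducing to Smith normal form yields diagonal entries (1,1,1,1,1,1,1,1,1,1,1,2).

From H_k ≅ ker(∂_k) / im(∂_{k+1}) we obtain:

  H_0: rank C_0 − rank ∂_1 = 7 − 6 = 1, and the invariant factors of ∂_1 are all 1, so H_0 = Z.
  H_1: rank ker ∂_1 − rank ∂_2 = (18 − 6) − 12 = 0, and ∂_2 has invariant factor 2 > 1, so H_1 = Z_2.
  H_2: rank ker ∂_2 − rank ∂_3 = (12 − 12) − 0 = 0, and there is no ∂_3, so H_2 = 0.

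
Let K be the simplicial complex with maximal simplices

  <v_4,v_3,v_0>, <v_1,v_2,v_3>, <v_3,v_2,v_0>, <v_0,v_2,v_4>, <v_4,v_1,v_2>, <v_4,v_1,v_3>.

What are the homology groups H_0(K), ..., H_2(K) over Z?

K has 5 vertices, 9 edges, 6 triangles.
rank ∂_0 = 0, rank ∂_1 = 4 ⇒ b_0 = 5 − 0 − 4 = 1; all invariant factors of ∂_1 are 1 so no torsion. So H_0 = Z.
rank ∂_1 = 4, rank ∂_2 = 5 ⇒ b_1 = 9 − 4 − 5 = 0; all invariant factors of ∂_2 are 1 so no torsion. So H_1 = 0.
rank ∂_2 = 5, rank ∂_3 = 0 ⇒ b_2 = 6 − 5 − 0 = 1. So H_2 = Z.

H_0 ≅ Z,  H_1 = 0,  H_2 ≅ Z.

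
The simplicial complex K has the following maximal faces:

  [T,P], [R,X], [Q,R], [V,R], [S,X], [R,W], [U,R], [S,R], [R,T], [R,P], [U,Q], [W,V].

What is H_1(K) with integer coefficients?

H_1 ≅ Z^4.

Fix the vertex order P < Q < R < S < T < U < V < W < X and write every simplex with vertices in increasing order. Then dim K = 1 and the simplices of K are:

  0-simplices (9): P, Q, R, S, T, U, V, W, X
  1-simplices (12): PR, PT, QR, QU, RS, RT, RU, RV, RW, RX, SX, VW

Hence C_0 ≅ Z^9, C_1 ≅ Z^12.

∂_1: C_1 → C_0 is given by ∂[p,q] = [q] − [p]. For instance
  ∂QU = U − Q.
The 9×12 boundary matrix has rank 8 and Smith normal form diag(1,1,1,1,1,1,1,1).

Computing H_k = (kernel of ∂_k) / (image of ∂_{k+1}):

  H_1: rank ker ∂_1 − rank ∂_2 = (12 − 8) − 0 = 4, and there is no ∂_2, so H_1 = Z^4.

(K is a triangulation of a wedge of 4 circles.)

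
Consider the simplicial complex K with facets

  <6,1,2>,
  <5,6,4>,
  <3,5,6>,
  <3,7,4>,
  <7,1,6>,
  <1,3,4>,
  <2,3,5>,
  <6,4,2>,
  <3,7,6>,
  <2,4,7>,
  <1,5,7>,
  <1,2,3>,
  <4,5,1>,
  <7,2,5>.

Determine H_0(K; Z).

Take the total order 1 < 2 < 3 < 4 < 5 < 6 < 7 on the vertex set. Then K (dimension 2) consists of the simplices:

  0-simplices (7): [1], [2], [3], [4], [5], [6], [7]
  1-simplices (21): [1,2], [1,3], [1,4], [1,5], [1,6], [1,7], [2,3], [2,4], [2,5], [2,6], [2,7], [3,4], [3,5], [3,6], [3,7], [4,5], [4,6], [4,7], [5,6], [5,7], [6,7]
  2-simplices (14): [1,2,3], [1,2,6], [1,3,4], [1,4,5], [1,5,7], [1,6,7], [2,3,5], [2,4,6], [2,4,7], [2,5,7], [3,4,7], [3,5,6], [3,6,7], [4,5,6]

giving chain groups C_0 ≅ Z^7, C_1 ≅ Z^21, C_2 ≅ Z^14.

Boundary ∂_1: C_1 → C_0 is given by ∂[p,q] = [q] − [p]. For instance
  ∂[3,4] = [4] − [3].
The resulting 7×21 matrix has rank 6, and its Smith normal form has invariant factors (1,1,1,1,1,1).

Boundary ∂_2: C_2 → C_1 maps a triangle to the signed sum of its edges. For instance
  ∂[1,4,5] = [4,5] − [1,5] + [1,4],
  ∂[2,3,5] = [3,5] − [2,5] + [2,3].
The resulting 21×14 matrix has rank 13, and its Smith normal form has invariant factors (1,1,1,1,1,1,1,1,1,1,1,1,1).

Now H_k = ker ∂_k / im ∂_{k+1}, so:

  H_0: rank C_0 − rank ∂_1 = 7 − 6 = 1, and the invariant factors of ∂_1 are all 1, so H_0 ≅ Z.

H_0 ≅ Z.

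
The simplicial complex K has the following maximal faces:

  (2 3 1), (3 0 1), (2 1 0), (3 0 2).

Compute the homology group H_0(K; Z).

Fix the vertex order 0 < 1 < 2 < 3 and write every simplex with vertices in increasing order. Then dim K = 2 and the simplices of K are:

  0-simplices (4): [0], [1], [2], [3]
  1-simplices (6): [0,1], [0,2], [0,3], [1,2], [1,3], [2,3]
  2-simplices (4): [0,1,2], [0,1,3], [0,2,3], [1,2,3]

so the chain groups are C_0 ≅ Z^4, C_1 ≅ Z^6, C_2 ≅ Z^4.

The boundary map ∂_1: C_1 → C_0 maps an edge to its endpoints' difference, ∂[p,q] = q − p. For instance
  ∂[1,3] = [3] − [1].
The 4×6 boundary matrix has rank 3 and Smith normal form diag(1,1,1).

The boundary map ∂_2: C_2 → C_1 acts by ∂[p,q,r] = [q,r] − [p,r] + [p,q]. For instance
  ∂[0,2,3] = [2,3] − [0,3] + [0,2],
  ∂[0,1,3] = [1,3] − [0,3] + [0,1].
As a 6×4 matrix over Z this has rank 3, with invariant factors (1,1,1).

Reading off H_k = ker ∂_k / im ∂_{k+1}:

  H_0: rank C_0 − rank ∂_1 = 4 − 3 = 1, and the invariant factors of ∂_1 are all 1, so H_0 ≅ Z.

H_0 = Z.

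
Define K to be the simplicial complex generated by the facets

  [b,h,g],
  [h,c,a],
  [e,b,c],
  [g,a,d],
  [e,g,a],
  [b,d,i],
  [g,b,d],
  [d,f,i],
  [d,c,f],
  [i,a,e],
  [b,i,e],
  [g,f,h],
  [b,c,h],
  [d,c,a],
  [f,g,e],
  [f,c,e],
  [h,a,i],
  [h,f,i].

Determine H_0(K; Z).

Take the total order a < b < c < d < e < f < g < h < i on the vertex set. Then K (dimension 2) consists of the simplices:

  0-simplices (9): a, b, c, d, e, f, g, h, i
  1-simplices (27): ac, ad, ae, ag, ah, ai, bc, bd, be, bg, bh, bi, cd, ce, cf, ch, df, dg, di, ef, eg, ei, fg, fh, fi, gh, hi
  2-simplices (18): acd, ach, adg, aeg, aei, ahi, bce, bch, bdg, bdi, bei, bgh, cdf, cef, dfi, efg, fgh, fhi

so the chain groups are C_0 ≅ Z^9, C_1 ≅ Z^27, C_2 ≅ Z^18.

∂_1: C_1 → C_0 is given by ∂[p,q] = [q] − [p].
The resulting 9×27 matrix has rank 8, and its Smith normal form has invariant factors (1,1,1,1,1,1,1,1).

The boundary map ∂_2: C_2 → C_1 maps a triangle to the signed sum of its edges. For instance
  ∂aeg = eg − ag + ae,
  ∂acd = cd − ad + ac.
The 27×18 boundary matrix has rank 17 and Smith normal form diag(1,1,1,1,1,1,1,1,1,1,1,1,1,1,1,1,1).

Reading off H_k = ker ∂_k / im ∂_{k+1}:

  H_0: rank C_0 − rank ∂_1 = 9 − 8 = 1, and the invariant factors of ∂_1 are all 1, so H_0 = Z.

H_0 ≅ Z.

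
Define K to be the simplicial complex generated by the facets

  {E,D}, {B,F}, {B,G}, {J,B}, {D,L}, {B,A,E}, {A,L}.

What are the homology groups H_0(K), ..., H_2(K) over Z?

We work with the vertex ordering A < B < D < E < F < G < J < L. The simplices of K, each written with vertices in increasing order, are:

  0-simplices (8): A, B, D, E, F, G, J, L
  1-simplices (9): AB, AE, AL, BE, BF, BG, BJ, DE, DL
  2-simplices (1): ABE

giving chain groups C_0 ≅ Z^8, C_1 ≅ Z^9, C_2 ≅ Z^1.

The boundary map ∂_1: C_1 → C_0 maps an edge to its endpoints' difference, ∂[p,q] = q − p. For instance
  ∂BJ = J − B.
The resulting 8×9 matrix has rank 7, and its Smith normal form has invariant factors (1,1,1,1,1,1,1).

Boundary ∂_2: C_2 → C_1 sends each 2-simplex [p,q,r] to [q,r] − [p,r] + [p,q]. For instance
  ∂ABE = BE − AE + AB.
As a 9×1 matrix over Z this has rank 1, with invariant factors (1).

Reading off H_k = ker ∂_k / im ∂_{k+1}:

  H_0: rank C_0 − rank ∂_1 = 8 − 7 = 1, and the invariant factors of ∂_1 are all 1, so H_0 = Z.
  H_1: rank ker ∂_1 − rank ∂_2 = (9 − 7) − 1 = 1, and the invariant factors of ∂_2 are all 1, so H_1 = Z.
  H_2: rank ker ∂_2 − rank ∂_3 = (1 − 1) − 0 = 0, and there is no ∂_3, so H_2 = 0.

As a check, the Euler characteristic is 8 − 9 + 1 = 0, which agrees with 1 − 1 + 0 = 0.

H_0 ≅ Z,  H_1 ≅ Z,  H_2 = 0.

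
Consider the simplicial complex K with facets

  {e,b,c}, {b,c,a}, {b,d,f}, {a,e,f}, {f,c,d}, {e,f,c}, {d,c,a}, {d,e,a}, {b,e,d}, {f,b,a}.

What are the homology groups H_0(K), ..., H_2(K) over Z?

H_0 = Z,  H_1 = Z_2,  H_2 = 0.

K has 6 vertices, 15 edges, 10 triangles.
rank ∂_0 = 0, rank ∂_1 = 5 ⇒ b_0 = 6 − 0 − 5 = 1; all invariant factors of ∂_1 are 1 so no torsion. So H_0 = Z.
rank ∂_1 = 5, rank ∂_2 = 10 ⇒ b_1 = 15 − 5 − 10 = 0; ∂_2 has invariant factor(s) [2] giving torsion. So H_1 = Z_2.
rank ∂_2 = 10, rank ∂_3 = 0 ⇒ b_2 = 10 − 10 − 0 = 0. So H_2 = 0.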